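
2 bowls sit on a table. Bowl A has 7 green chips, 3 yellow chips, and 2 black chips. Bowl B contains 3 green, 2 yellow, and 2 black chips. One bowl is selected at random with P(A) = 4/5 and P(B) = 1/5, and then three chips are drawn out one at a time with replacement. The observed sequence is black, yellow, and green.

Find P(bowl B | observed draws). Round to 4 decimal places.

The likelihood of the observed sequence under each hypothesis: P(data | bowl A) = (2/12)(3/12)(7/12) = 0.024306; P(data | bowl B) = (2/7)(2/7)(3/7) = 0.034985.
Weighting by the prior gives 4/5 · 0.024306 = 0.019444, 1/5 · 0.034985 = 0.0069971; these sum to 0.026442.
By Bayes' rule, P(bowl B | data) = (0.0069971) / (0.026442) = 0.26462.

0.2646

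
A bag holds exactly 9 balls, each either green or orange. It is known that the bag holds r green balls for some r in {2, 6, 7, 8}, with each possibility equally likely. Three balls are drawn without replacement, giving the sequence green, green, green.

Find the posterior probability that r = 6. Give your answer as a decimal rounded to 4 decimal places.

0.1802

For each hypothesis, P(data | H) works out to: P(data | r = 2) = (2/9)(1/8)(0/7) = 0; P(data | r = 6) = (6/9)(5/8)(4/7) = 5/21; P(data | r = 7) = (7/9)(6/8)(5/7) = 5/12; P(data | r = 8) = (8/9)(7/8)(6/7) = 2/3.
Multiplying each by its prior: 1/4 · 0 = 0, 1/4 · 5/21 = 5/84, 1/4 · 5/12 = 5/48, 1/4 · 2/3 = 1/6; with total 37/112.
Therefore the posterior P(r = 6 | data) = (5/84) / (37/112) = 20/111.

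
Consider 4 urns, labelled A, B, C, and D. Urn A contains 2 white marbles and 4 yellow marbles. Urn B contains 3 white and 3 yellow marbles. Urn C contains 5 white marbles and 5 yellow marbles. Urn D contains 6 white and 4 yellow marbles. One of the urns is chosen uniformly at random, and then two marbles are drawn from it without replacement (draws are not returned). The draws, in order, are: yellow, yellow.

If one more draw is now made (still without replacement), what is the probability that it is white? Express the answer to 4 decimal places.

Compute the likelihood of the observed sequence for each case: P(data | urn A) = (4/6)(3/5) = 2/5; P(data | urn B) = (3/6)(2/5) = 1/5; P(data | urn C) = (5/10)(4/9) = 2/9; P(data | urn D) = (4/10)(3/9) = 2/15.
The prior-weighted likelihoods are 1/4 · 2/5 = 1/10, 1/4 · 1/5 = 1/20, 1/4 · 2/9 = 1/18, 1/4 · 2/15 = 1/30; summing to 43/180.
Normalising, the posterior is P(urn A | data) = 18/43, P(urn B | data) = 9/43, P(urn C | data) = 10/43, P(urn D | data) = 6/43.
So P(white next | data) = Σ P(white next | H) P(H | data) = (1/2)(18/43) + (3/4)(9/43) + (5/8)(10/43) + (3/4)(6/43) = 53/86.

0.6163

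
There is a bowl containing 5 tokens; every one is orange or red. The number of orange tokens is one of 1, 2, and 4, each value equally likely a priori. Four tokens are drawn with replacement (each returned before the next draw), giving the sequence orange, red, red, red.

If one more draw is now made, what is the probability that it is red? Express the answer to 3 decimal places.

0.692

The likelihood of the observed sequence under each hypothesis: P(data | r = 1) = (1/5)(4/5)(4/5)(4/5) = 0.1024; P(data | r = 2) = (2/5)(3/5)(3/5)(3/5) = 0.0864; P(data | r = 4) = (4/5)(1/5)(1/5)(1/5) = 0.0064.
Multiplying each by its prior: 1/3 · 0.1024 = 0.034133, 1/3 · 0.0864 = 0.0288, 1/3 · 0.0064 = 0.0021333; with total 0.065067.
The posterior is then P(r = 1 | data) = 0.52459, P(r = 2 | data) = 0.44262, P(r = 4 | data) = 0.032787.
The predictive probability is P(red next | data) = (4/5)(0.52459) + (3/5)(0.44262) + (1/5)(0.032787) = 0.6918.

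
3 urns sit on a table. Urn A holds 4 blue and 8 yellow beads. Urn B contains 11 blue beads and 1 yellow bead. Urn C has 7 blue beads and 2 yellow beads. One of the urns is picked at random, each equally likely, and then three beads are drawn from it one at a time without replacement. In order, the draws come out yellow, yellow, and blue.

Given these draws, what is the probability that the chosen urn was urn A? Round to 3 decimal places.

0.859

For each hypothesis, P(data | H) works out to: P(data | urn A) = (8/12)(7/11)(4/10) = 0.1697; P(data | urn B) = (1/12)(0/11) = 0; P(data | urn C) = (2/9)(1/8)(7/7) = 0.027778.
Multiplying each by its prior: 1/3 · 0.1697 = 0.056566, 1/3 · 0 = 0, 1/3 · 0.027778 = 0.0092593; summing to 0.065825.
So P(urn A | data) = (0.056566) / (0.065825) = 0.85934.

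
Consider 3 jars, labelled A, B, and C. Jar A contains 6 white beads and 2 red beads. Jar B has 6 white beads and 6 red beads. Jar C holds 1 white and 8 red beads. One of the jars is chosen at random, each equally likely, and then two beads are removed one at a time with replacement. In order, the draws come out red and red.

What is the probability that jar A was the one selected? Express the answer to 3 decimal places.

0.057

Under each hypothesis, the probability of the observed sequence is: P(data | jar A) = (2/8)(2/8) = 0.0625; P(data | jar B) = (6/12)(6/12) = 0.25; P(data | jar C) = (8/9)(8/9) = 0.79012.
Weighting by the prior gives 1/3 · 0.0625 = 0.020833, 1/3 · 0.25 = 0.083333, 1/3 · 0.79012 = 0.26337; with total 0.36754.
So P(jar A | data) = (0.020833) / (0.36754) = 0.056683.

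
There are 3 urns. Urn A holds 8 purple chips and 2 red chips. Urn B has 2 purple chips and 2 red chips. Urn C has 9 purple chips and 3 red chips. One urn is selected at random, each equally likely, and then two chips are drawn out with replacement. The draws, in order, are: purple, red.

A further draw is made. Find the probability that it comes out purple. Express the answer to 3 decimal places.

For each hypothesis, P(data | H) works out to: P(data | urn A) = (8/10)(2/10) = 0.16; P(data | urn B) = (2/4)(2/4) = 0.25; P(data | urn C) = (9/12)(3/12) = 0.1875.
The prior-weighted likelihoods are 1/3 · 0.16 = 0.053333, 1/3 · 0.25 = 0.083333, 1/3 · 0.1875 = 0.0625; summing to 0.19917.
Dividing through by the total gives posterior P(urn A | data) = 0.26778, P(urn B | data) = 0.41841, P(urn C | data) = 0.31381.
The predictive probability is P(purple next | data) = (4/5)(0.26778) + (1/2)(0.41841) + (3/4)(0.31381) = 0.65879.

0.659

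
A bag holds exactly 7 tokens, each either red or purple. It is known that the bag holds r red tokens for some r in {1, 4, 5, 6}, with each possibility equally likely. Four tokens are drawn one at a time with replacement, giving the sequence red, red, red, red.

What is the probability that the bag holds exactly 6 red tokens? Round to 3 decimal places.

0.595

The likelihood of the observed sequence under each hypothesis: P(data | r = 1) = (1/7)(1/7)(1/7)(1/7) = 0.00041649; P(data | r = 4) = (4/7)(4/7)(4/7)(4/7) = 0.10662; P(data | r = 5) = (5/7)(5/7)(5/7)(5/7) = 0.26031; P(data | r = 6) = (6/7)(6/7)(6/7)(6/7) = 0.53978.
The prior-weighted likelihoods are 1/4 · 0.00041649 = 0.00010412, 1/4 · 0.10662 = 0.026656, 1/4 · 0.26031 = 0.065077, 1/4 · 0.53978 = 0.13494; these sum to 0.22678.
Hence P(r = 6 | data) = (0.13494) / (0.22678) = 0.59504.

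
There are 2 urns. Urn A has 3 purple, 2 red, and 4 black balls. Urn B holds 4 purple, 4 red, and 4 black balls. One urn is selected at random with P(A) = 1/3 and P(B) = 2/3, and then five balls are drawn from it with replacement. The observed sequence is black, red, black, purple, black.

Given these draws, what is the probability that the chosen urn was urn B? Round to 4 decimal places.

0.5586

Compute the likelihood of the observed sequence for each case: P(data | urn A) = (4/9)(2/9)(4/9)(3/9)(4/9) = 0.0065031; P(data | urn B) = (4/12)(4/12)(4/12)(4/12)(4/12) = 0.0041152.
The prior-weighted likelihoods are 1/3 · 0.0065031 = 0.0021677, 2/3 · 0.0041152 = 0.0027435; summing to 0.0049112.
Therefore the posterior P(urn B | data) = (0.0027435) / (0.0049112) = 0.55862.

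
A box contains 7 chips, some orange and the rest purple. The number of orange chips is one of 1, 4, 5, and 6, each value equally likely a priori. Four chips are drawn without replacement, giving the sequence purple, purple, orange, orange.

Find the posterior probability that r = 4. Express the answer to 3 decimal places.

Compute the likelihood of the observed sequence for each case: P(data | r = 1) = (6/7)(5/6)(1/5)(0/4) = 0; P(data | r = 4) = (3/7)(2/6)(4/5)(3/4) = 3/35; P(data | r = 5) = (2/7)(1/6)(5/5)(4/4) = 1/21; P(data | r = 6) = (1/7)(0/6) = 0.
Weighting by the prior gives 1/4 · 0 = 0, 1/4 · 3/35 = 3/140, 1/4 · 1/21 = 1/84, 1/4 · 0 = 0; summing to 1/30.
Hence P(r = 4 | data) = (3/140) / (1/30) = 9/14.

0.643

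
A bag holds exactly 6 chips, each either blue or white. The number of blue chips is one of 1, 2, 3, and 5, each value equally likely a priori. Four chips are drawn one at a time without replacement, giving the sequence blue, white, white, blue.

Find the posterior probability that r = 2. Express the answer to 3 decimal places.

0.400

Compute the likelihood of the observed sequence for each case: P(data | r = 1) = (1/6)(5/5)(4/4)(0/3) = 0; P(data | r = 2) = (2/6)(4/5)(3/4)(1/3) = 1/15; P(data | r = 3) = (3/6)(3/5)(2/4)(2/3) = 1/10; P(data | r = 5) = (5/6)(1/5)(0/4) = 0.
Multiplying each by its prior: 1/4 · 0 = 0, 1/4 · 1/15 = 1/60, 1/4 · 1/10 = 1/40, 1/4 · 0 = 0; with total 1/24.
Therefore the posterior P(r = 2 | data) = (1/60) / (1/24) = 2/5.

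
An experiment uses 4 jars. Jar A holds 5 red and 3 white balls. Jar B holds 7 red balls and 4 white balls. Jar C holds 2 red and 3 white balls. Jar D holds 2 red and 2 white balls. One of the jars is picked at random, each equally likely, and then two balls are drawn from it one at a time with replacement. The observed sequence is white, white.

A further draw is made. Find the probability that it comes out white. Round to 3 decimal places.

Under each hypothesis, the probability of the observed sequence is: P(data | jar A) = (3/8)(3/8) = 0.14062; P(data | jar B) = (4/11)(4/11) = 0.13223; P(data | jar C) = (3/5)(3/5) = 0.36; P(data | jar D) = (2/4)(2/4) = 0.25.
Multiplying each by its prior: 1/4 · 0.14062 = 0.035156, 1/4 · 0.13223 = 0.033058, 1/4 · 0.36 = 0.09, 1/4 · 0.25 = 0.0625; these sum to 0.22071.
The posterior is then P(jar A | data) = 0.15928, P(jar B | data) = 0.14978, P(jar C | data) = 0.40777, P(jar D | data) = 0.28317.
Averaging over the posterior, P(white next | data) = (3/8)(0.15928) + (4/11)(0.14978) + (3/5)(0.40777) + (1/2)(0.28317) = 0.50044.

0.500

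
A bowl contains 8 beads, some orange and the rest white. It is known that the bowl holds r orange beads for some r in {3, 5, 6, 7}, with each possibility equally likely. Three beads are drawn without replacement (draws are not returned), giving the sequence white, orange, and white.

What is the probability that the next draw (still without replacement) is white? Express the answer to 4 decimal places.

For each hypothesis, P(data | H) works out to: P(data | r = 3) = (5/8)(3/7)(4/6) = 5/28; P(data | r = 5) = (3/8)(5/7)(2/6) = 5/56; P(data | r = 6) = (2/8)(6/7)(1/6) = 1/28; P(data | r = 7) = (1/8)(7/7)(0/6) = 0.
Multiplying each by its prior: 1/4 · 5/28 = 5/112, 1/4 · 5/56 = 5/224, 1/4 · 1/28 = 1/112, 1/4 · 0 = 0; with total 17/224.
The posterior is then P(r = 3 | data) = 10/17, P(r = 5 | data) = 5/17, P(r = 6 | data) = 2/17, P(r = 7 | data) = 0.
The predictive probability is P(white next | data) = (3/5)(10/17) + (1/5)(5/17) + (0)(2/17) = 7/17.

0.4118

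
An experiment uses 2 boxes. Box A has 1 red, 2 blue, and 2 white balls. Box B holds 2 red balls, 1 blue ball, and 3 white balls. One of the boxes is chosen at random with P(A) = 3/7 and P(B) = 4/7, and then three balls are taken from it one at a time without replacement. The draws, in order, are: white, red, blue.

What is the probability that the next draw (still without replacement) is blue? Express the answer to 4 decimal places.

For each hypothesis, P(data | H) works out to: P(data | box A) = (2/5)(1/4)(2/3) = 1/15; P(data | box B) = (3/6)(2/5)(1/4) = 1/20.
Multiplying each by its prior: 3/7 · 1/15 = 1/35, 4/7 · 1/20 = 1/35; with total 2/35.
The posterior is then P(box A | data) = 1/2, P(box B | data) = 1/2.
So P(blue next | data) = Σ P(blue next | H) P(H | data) = (1/2)(1/2) + (0)(1/2) = 1/4.

0.2500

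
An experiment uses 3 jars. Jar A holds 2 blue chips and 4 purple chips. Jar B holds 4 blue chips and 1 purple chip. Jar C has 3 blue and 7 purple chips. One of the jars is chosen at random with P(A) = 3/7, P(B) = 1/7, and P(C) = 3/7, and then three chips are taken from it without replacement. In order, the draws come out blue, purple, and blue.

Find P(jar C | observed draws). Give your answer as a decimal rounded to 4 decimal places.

For each hypothesis, P(data | H) works out to: P(data | jar A) = (2/6)(4/5)(1/4) = 1/15; P(data | jar B) = (4/5)(1/4)(3/3) = 1/5; P(data | jar C) = (3/10)(7/9)(2/8) = 7/120.
The prior-weighted likelihoods are 3/7 · 1/15 = 1/35, 1/7 · 1/5 = 1/35, 3/7 · 7/120 = 1/40; summing to 23/280.
By Bayes' rule, P(jar C | data) = (1/40) / (23/280) = 7/23.

0.3043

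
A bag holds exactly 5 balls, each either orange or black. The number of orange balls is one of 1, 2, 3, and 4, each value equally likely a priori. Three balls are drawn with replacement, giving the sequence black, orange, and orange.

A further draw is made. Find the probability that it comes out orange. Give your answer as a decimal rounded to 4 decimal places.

0.5840

Under each hypothesis, the probability of the observed sequence is: P(data | r = 1) = (4/5)(1/5)(1/5) = 4/125; P(data | r = 2) = (3/5)(2/5)(2/5) = 12/125; P(data | r = 3) = (2/5)(3/5)(3/5) = 18/125; P(data | r = 4) = (1/5)(4/5)(4/5) = 16/125.
The prior-weighted likelihoods are 1/4 · 4/125 = 1/125, 1/4 · 12/125 = 3/125, 1/4 · 18/125 = 9/250, 1/4 · 16/125 = 4/125; these sum to 1/10.
The posterior is then P(r = 1 | data) = 2/25, P(r = 2 | data) = 6/25, P(r = 3 | data) = 9/25, P(r = 4 | data) = 8/25.
So P(orange next | data) = Σ P(orange next | H) P(H | data) = (1/5)(2/25) + (2/5)(6/25) + (3/5)(9/25) + (4/5)(8/25) = 73/125.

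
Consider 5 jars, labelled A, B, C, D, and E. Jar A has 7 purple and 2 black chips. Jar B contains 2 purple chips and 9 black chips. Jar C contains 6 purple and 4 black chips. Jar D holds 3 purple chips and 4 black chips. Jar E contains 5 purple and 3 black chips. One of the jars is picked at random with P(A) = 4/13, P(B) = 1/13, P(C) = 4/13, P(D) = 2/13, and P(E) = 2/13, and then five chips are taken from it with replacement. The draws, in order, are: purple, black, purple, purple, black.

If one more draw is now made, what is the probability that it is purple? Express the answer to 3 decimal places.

0.622

Under each hypothesis, the probability of the observed sequence is: P(data | jar A) = (7/9)(2/9)(7/9)(7/9)(2/9) = 0.023235; P(data | jar B) = (2/11)(9/11)(2/11)(2/11)(9/11) = 0.0040236; P(data | jar C) = (6/10)(4/10)(6/10)(6/10)(4/10) = 0.03456; P(data | jar D) = (3/7)(4/7)(3/7)(3/7)(4/7) = 0.025704; P(data | jar E) = (5/8)(3/8)(5/8)(5/8)(3/8) = 0.034332.
Multiplying each by its prior: 4/13 · 0.023235 = 0.0071492, 1/13 · 0.0040236 = 0.00030951, 4/13 · 0.03456 = 0.010634, 2/13 · 0.025704 = 0.0039544, 2/13 · 0.034332 = 0.0052819; summing to 0.027329.
The posterior is then P(jar A | data) = 0.2616, P(jar B | data) = 0.011325, P(jar C | data) = 0.38911, P(jar D | data) = 0.1447, P(jar E | data) = 0.19327.
Averaging over the posterior, P(purple next | data) = (7/9)(0.2616) + (2/11)(0.011325) + (3/5)(0.38911) + (3/7)(0.1447) + (5/8)(0.19327) = 0.6218.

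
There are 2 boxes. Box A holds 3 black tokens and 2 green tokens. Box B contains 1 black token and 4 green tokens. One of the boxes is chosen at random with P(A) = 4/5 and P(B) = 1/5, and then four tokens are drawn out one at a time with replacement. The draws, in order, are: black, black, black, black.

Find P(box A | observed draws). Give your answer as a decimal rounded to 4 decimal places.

The likelihood of the observed sequence under each hypothesis: P(data | box A) = (3/5)(3/5)(3/5)(3/5) = 0.1296; P(data | box B) = (1/5)(1/5)(1/5)(1/5) = 0.0016.
The prior-weighted likelihoods are 4/5 · 0.1296 = 0.10368, 1/5 · 0.0016 = 0.00032; with total 0.104.
Therefore the posterior P(box A | data) = (0.10368) / (0.104) = 0.99692.

0.9969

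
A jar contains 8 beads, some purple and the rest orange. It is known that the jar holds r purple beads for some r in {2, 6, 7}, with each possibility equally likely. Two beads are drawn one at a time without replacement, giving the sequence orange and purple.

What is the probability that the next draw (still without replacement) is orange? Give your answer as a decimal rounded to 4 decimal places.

0.3871

The likelihood of the observed sequence under each hypothesis: P(data | r = 2) = (6/8)(2/7) = 3/14; P(data | r = 6) = (2/8)(6/7) = 3/14; P(data | r = 7) = (1/8)(7/7) = 1/8.
Weighting by the prior gives 1/3 · 3/14 = 1/14, 1/3 · 3/14 = 1/14, 1/3 · 1/8 = 1/24; with total 31/168.
Normalising, the posterior is P(r = 2 | data) = 12/31, P(r = 6 | data) = 12/31, P(r = 7 | data) = 7/31.
The predictive probability is P(orange next | data) = (5/6)(12/31) + (1/6)(12/31) + (0)(7/31) = 12/31.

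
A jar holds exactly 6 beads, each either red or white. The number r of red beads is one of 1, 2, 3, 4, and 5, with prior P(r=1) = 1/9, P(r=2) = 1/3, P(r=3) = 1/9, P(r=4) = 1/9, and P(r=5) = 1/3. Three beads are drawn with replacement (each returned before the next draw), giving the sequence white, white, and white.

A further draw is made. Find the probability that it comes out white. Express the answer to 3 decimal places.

0.701

For each hypothesis, P(data | H) works out to: P(data | r = 1) = (5/6)(5/6)(5/6) = 0.5787; P(data | r = 2) = (4/6)(4/6)(4/6) = 0.2963; P(data | r = 3) = (3/6)(3/6)(3/6) = 0.125; P(data | r = 4) = (2/6)(2/6)(2/6) = 0.037037; P(data | r = 5) = (1/6)(1/6)(1/6) = 0.0046296.
The prior-weighted likelihoods are 1/9 · 0.5787 = 0.0643, 1/3 · 0.2963 = 0.098765, 1/9 · 0.125 = 0.013889, 1/9 · 0.037037 = 0.0041152, 1/3 · 0.0046296 = 0.0015432; summing to 0.18261.
Dividing through by the total gives posterior P(r = 1 | data) = 0.35211, P(r = 2 | data) = 0.54085, P(r = 3 | data) = 0.076056, P(r = 4 | data) = 0.022535, P(r = 5 | data) = 0.0084507.
The predictive probability is P(white next | data) = (5/6)(0.35211) + (2/3)(0.54085) + (1/2)(0.076056) + (1/3)(0.022535) + (1/6)(0.0084507) = 0.70094.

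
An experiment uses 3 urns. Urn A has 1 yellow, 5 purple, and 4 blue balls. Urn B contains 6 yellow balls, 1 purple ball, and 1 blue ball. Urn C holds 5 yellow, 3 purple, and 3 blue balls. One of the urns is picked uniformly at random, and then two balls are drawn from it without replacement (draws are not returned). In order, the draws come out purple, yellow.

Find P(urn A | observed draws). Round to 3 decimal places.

Under each hypothesis, the probability of the observed sequence is: P(data | urn A) = (5/10)(1/9) = 0.055556; P(data | urn B) = (1/8)(6/7) = 0.10714; P(data | urn C) = (3/11)(5/10) = 0.13636.
Multiplying each by its prior: 1/3 · 0.055556 = 0.018519, 1/3 · 0.10714 = 0.035714, 1/3 · 0.13636 = 0.045455; these sum to 0.099687.
Therefore the posterior P(urn A | data) = (0.018519) / (0.099687) = 0.18577.

0.186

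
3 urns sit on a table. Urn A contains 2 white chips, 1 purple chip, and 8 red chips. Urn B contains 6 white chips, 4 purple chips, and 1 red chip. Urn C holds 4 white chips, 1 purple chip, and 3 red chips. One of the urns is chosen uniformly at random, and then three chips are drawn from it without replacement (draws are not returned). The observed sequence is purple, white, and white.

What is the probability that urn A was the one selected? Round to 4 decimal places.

The likelihood of the observed sequence under each hypothesis: P(data | urn A) = (1/11)(2/10)(1/9) = 0.0020202; P(data | urn B) = (4/11)(6/10)(5/9) = 0.12121; P(data | urn C) = (1/8)(4/7)(3/6) = 0.035714.
Weighting by the prior gives 1/3 · 0.0020202 = 0.0006734, 1/3 · 0.12121 = 0.040404, 1/3 · 0.035714 = 0.011905; summing to 0.052982.
Therefore the posterior P(urn A | data) = (0.0006734) / (0.052982) = 0.01271.

0.0127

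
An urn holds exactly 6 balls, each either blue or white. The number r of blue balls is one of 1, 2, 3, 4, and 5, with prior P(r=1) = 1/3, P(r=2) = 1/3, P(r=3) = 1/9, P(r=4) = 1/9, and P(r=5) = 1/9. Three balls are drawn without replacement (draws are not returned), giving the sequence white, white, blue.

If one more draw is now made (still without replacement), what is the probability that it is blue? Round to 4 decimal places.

0.2785

Compute the likelihood of the observed sequence for each case: P(data | r = 1) = (5/6)(4/5)(1/4) = 1/6; P(data | r = 2) = (4/6)(3/5)(2/4) = 1/5; P(data | r = 3) = (3/6)(2/5)(3/4) = 3/20; P(data | r = 4) = (2/6)(1/5)(4/4) = 1/15; P(data | r = 5) = (1/6)(0/5) = 0.
Weighting by the prior gives 1/3 · 1/6 = 1/18, 1/3 · 1/5 = 1/15, 1/9 · 3/20 = 1/60, 1/9 · 1/15 = 1/135, 1/9 · 0 = 0; these sum to 79/540.
Normalising, the posterior is P(r = 1 | data) = 30/79, P(r = 2 | data) = 36/79, P(r = 3 | data) = 9/79, P(r = 4 | data) = 4/79, P(r = 5 | data) = 0.
Averaging over the posterior, P(blue next | data) = (0)(30/79) + (1/3)(36/79) + (2/3)(9/79) + (1)(4/79) = 22/79.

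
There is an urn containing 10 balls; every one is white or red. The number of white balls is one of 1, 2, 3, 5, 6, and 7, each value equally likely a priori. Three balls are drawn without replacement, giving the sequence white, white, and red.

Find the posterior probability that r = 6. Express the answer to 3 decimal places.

Compute the likelihood of the observed sequence for each case: P(data | r = 1) = (1/10)(0/9) = 0; P(data | r = 2) = (2/10)(1/9)(8/8) = 0.022222; P(data | r = 3) = (3/10)(2/9)(7/8) = 0.058333; P(data | r = 5) = (5/10)(4/9)(5/8) = 0.13889; P(data | r = 6) = (6/10)(5/9)(4/8) = 0.16667; P(data | r = 7) = (7/10)(6/9)(3/8) = 0.175.
Weighting by the prior gives 1/6 · 0 = 0, 1/6 · 0.022222 = 0.0037037, 1/6 · 0.058333 = 0.0097222, 1/6 · 0.13889 = 0.023148, 1/6 · 0.16667 = 0.027778, 1/6 · 0.175 = 0.029167; summing to 0.093519.
By Bayes' rule, P(r = 6 | data) = (0.027778) / (0.093519) = 0.29703.

0.297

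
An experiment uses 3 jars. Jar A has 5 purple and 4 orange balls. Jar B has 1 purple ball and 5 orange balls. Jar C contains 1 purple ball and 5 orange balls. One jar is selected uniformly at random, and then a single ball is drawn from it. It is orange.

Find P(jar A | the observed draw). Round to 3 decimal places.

For each hypothesis, P(data | H) works out to: P(data | jar A) = (4/9) = 4/9; P(data | jar B) = (5/6) = 5/6; P(data | jar C) = (5/6) = 5/6.
The prior-weighted likelihoods are 1/3 · 4/9 = 4/27, 1/3 · 5/6 = 5/18, 1/3 · 5/6 = 5/18; with total 19/27.
Hence P(jar A | data) = (4/27) / (19/27) = 4/19.

0.211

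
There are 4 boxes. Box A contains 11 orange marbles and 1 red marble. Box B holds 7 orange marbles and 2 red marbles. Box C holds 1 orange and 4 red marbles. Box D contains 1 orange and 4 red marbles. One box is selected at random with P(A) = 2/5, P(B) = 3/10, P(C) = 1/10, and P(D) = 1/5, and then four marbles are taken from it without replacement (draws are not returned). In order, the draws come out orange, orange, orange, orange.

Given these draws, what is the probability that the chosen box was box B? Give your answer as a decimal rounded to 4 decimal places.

Compute the likelihood of the observed sequence for each case: P(data | box A) = (11/12)(10/11)(9/10)(8/9) = 2/3; P(data | box B) = (7/9)(6/8)(5/7)(4/6) = 5/18; P(data | box C) = (1/5)(0/4) = 0; P(data | box D) = (1/5)(0/4) = 0.
The prior-weighted likelihoods are 2/5 · 2/3 = 4/15, 3/10 · 5/18 = 1/12, 1/10 · 0 = 0, 1/5 · 0 = 0; with total 7/20.
By Bayes' rule, P(box B | data) = (1/12) / (7/20) = 5/21.

0.2381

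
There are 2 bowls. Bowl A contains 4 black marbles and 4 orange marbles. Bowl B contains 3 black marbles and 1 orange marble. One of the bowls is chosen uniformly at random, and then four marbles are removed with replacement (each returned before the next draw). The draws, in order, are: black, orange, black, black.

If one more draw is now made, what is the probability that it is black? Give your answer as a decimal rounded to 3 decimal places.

0.657

Under each hypothesis, the probability of the observed sequence is: P(data | bowl A) = (4/8)(4/8)(4/8)(4/8) = 1/16; P(data | bowl B) = (3/4)(1/4)(3/4)(3/4) = 27/256.
Weighting by the prior gives 1/2 · 1/16 = 1/32, 1/2 · 27/256 = 27/512; summing to 43/512.
Dividing through by the total gives posterior P(bowl A | data) = 16/43, P(bowl B | data) = 27/43.
So P(black next | data) = Σ P(black next | H) P(H | data) = (1/2)(16/43) + (3/4)(27/43) = 113/172.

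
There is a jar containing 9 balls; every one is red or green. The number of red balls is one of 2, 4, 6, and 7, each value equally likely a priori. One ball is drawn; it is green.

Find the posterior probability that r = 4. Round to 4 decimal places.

0.2941

Compute the likelihood of this draw for each case: P(data | r = 2) = (7/9) = 7/9; P(data | r = 4) = (5/9) = 5/9; P(data | r = 6) = (3/9) = 1/3; P(data | r = 7) = (2/9) = 2/9.
The prior-weighted likelihoods are 1/4 · 7/9 = 7/36, 1/4 · 5/9 = 5/36, 1/4 · 1/3 = 1/12, 1/4 · 2/9 = 1/18; with total 17/36.
Hence P(r = 4 | data) = (5/36) / (17/36) = 5/17.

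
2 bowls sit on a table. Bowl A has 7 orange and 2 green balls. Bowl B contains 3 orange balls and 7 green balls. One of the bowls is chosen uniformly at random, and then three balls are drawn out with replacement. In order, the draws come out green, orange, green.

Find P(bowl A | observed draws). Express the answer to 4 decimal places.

The likelihood of the observed sequence under each hypothesis: P(data | bowl A) = (2/9)(7/9)(2/9) = 0.038409; P(data | bowl B) = (7/10)(3/10)(7/10) = 0.147.
Multiplying each by its prior: 1/2 · 0.038409 = 0.019204, 1/2 · 0.147 = 0.0735; summing to 0.092704.
Therefore the posterior P(bowl A | data) = (0.019204) / (0.092704) = 0.20716.

0.2072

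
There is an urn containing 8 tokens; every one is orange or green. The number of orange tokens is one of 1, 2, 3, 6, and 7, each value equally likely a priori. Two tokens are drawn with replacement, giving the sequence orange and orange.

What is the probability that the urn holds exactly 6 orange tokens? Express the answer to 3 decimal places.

0.364

The likelihood of the observed sequence under each hypothesis: P(data | r = 1) = (1/8)(1/8) = 1/64; P(data | r = 2) = (2/8)(2/8) = 1/16; P(data | r = 3) = (3/8)(3/8) = 9/64; P(data | r = 6) = (6/8)(6/8) = 9/16; P(data | r = 7) = (7/8)(7/8) = 49/64.
The prior-weighted likelihoods are 1/5 · 1/64 = 1/320, 1/5 · 1/16 = 1/80, 1/5 · 9/64 = 9/320, 1/5 · 9/16 = 9/80, 1/5 · 49/64 = 49/320; these sum to 99/320.
By Bayes' rule, P(r = 6 | data) = (9/80) / (99/320) = 4/11.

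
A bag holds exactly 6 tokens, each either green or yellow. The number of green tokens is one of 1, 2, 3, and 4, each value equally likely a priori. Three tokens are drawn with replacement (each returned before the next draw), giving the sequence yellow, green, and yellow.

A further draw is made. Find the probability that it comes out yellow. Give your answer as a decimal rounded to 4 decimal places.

0.6100

For each hypothesis, P(data | H) works out to: P(data | r = 1) = (5/6)(1/6)(5/6) = 25/216; P(data | r = 2) = (4/6)(2/6)(4/6) = 4/27; P(data | r = 3) = (3/6)(3/6)(3/6) = 1/8; P(data | r = 4) = (2/6)(4/6)(2/6) = 2/27.
The prior-weighted likelihoods are 1/4 · 25/216 = 25/864, 1/4 · 4/27 = 1/27, 1/4 · 1/8 = 1/32, 1/4 · 2/27 = 1/54; with total 25/216.
Dividing through by the total gives posterior P(r = 1 | data) = 1/4, P(r = 2 | data) = 8/25, P(r = 3 | data) = 27/100, P(r = 4 | data) = 4/25.
Averaging over the posterior, P(yellow next | data) = (5/6)(1/4) + (2/3)(8/25) + (1/2)(27/100) + (1/3)(4/25) = 61/100.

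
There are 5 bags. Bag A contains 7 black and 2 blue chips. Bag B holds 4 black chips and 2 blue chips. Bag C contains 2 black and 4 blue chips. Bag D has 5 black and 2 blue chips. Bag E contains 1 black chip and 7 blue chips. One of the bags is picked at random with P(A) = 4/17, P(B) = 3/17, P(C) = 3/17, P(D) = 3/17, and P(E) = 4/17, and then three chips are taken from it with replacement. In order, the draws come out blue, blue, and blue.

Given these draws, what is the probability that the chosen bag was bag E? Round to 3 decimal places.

0.706

Compute the likelihood of the observed sequence for each case: P(data | bag A) = (2/9)(2/9)(2/9) = 0.010974; P(data | bag B) = (2/6)(2/6)(2/6) = 0.037037; P(data | bag C) = (4/6)(4/6)(4/6) = 0.2963; P(data | bag D) = (2/7)(2/7)(2/7) = 0.023324; P(data | bag E) = (7/8)(7/8)(7/8) = 0.66992.
Weighting by the prior gives 4/17 · 0.010974 = 0.0025821, 3/17 · 0.037037 = 0.0065359, 3/17 · 0.2963 = 0.052288, 3/17 · 0.023324 = 0.0041159, 4/17 · 0.66992 = 0.15763; these sum to 0.22315.
So P(bag E | data) = (0.15763) / (0.22315) = 0.70638.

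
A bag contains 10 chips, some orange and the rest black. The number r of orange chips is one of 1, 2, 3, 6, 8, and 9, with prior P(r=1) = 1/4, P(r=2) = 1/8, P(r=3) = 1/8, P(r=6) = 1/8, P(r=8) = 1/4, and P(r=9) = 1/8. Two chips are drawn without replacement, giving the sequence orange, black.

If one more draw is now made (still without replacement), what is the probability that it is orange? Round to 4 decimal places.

Under each hypothesis, the probability of the observed sequence is: P(data | r = 1) = (1/10)(9/9) = 1/10; P(data | r = 2) = (2/10)(8/9) = 8/45; P(data | r = 3) = (3/10)(7/9) = 7/30; P(data | r = 6) = (6/10)(4/9) = 4/15; P(data | r = 8) = (8/10)(2/9) = 8/45; P(data | r = 9) = (9/10)(1/9) = 1/10.
Multiplying each by its prior: 1/4 · 1/10 = 1/40, 1/8 · 8/45 = 1/45, 1/8 · 7/30 = 7/240, 1/8 · 4/15 = 1/30, 1/4 · 8/45 = 2/45, 1/8 · 1/10 = 1/80; with total 1/6.
The posterior is then P(r = 1 | data) = 3/20, P(r = 2 | data) = 2/15, P(r = 3 | data) = 7/40, P(r = 6 | data) = 1/5, P(r = 8 | data) = 4/15, P(r = 9 | data) = 3/40.
So P(orange next | data) = Σ P(orange next | H) P(H | data) = (0)(3/20) + (1/8)(2/15) + (1/4)(7/40) + (5/8)(1/5) + (7/8)(4/15) + (1)(3/40) = 79/160.

0.4938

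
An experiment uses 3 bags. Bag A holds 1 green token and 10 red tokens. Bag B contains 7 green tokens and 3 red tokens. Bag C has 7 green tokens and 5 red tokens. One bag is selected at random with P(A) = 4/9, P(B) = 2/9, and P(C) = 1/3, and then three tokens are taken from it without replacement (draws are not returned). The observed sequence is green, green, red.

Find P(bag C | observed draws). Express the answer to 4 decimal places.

0.5769

For each hypothesis, P(data | H) works out to: P(data | bag A) = (1/11)(0/10) = 0; P(data | bag B) = (7/10)(6/9)(3/8) = 7/40; P(data | bag C) = (7/12)(6/11)(5/10) = 7/44.
Multiplying each by its prior: 4/9 · 0 = 0, 2/9 · 7/40 = 7/180, 1/3 · 7/44 = 7/132; summing to 91/990.
Hence P(bag C | data) = (7/132) / (91/990) = 15/26.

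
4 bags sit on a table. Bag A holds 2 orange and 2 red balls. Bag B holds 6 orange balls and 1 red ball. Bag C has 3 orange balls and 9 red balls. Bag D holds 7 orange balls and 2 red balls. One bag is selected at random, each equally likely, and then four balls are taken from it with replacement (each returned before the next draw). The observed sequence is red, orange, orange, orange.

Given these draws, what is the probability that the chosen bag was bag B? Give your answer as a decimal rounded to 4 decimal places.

0.3348

For each hypothesis, P(data | H) works out to: P(data | bag A) = (2/4)(2/4)(2/4)(2/4) = 0.0625; P(data | bag B) = (1/7)(6/7)(6/7)(6/7) = 0.089963; P(data | bag C) = (9/12)(3/12)(3/12)(3/12) = 0.011719; P(data | bag D) = (2/9)(7/9)(7/9)(7/9) = 0.10456.
Weighting by the prior gives 1/4 · 0.0625 = 0.015625, 1/4 · 0.089963 = 0.022491, 1/4 · 0.011719 = 0.0029297, 1/4 · 0.10456 = 0.026139; summing to 0.067185.
By Bayes' rule, P(bag B | data) = (0.022491) / (0.067185) = 0.33476.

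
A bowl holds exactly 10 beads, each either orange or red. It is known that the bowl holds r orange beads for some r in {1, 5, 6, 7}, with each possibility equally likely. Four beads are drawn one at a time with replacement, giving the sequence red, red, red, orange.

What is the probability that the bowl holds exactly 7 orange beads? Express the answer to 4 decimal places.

0.0981

Compute the likelihood of the observed sequence for each case: P(data | r = 1) = (9/10)(9/10)(9/10)(1/10) = 0.0729; P(data | r = 5) = (5/10)(5/10)(5/10)(5/10) = 0.0625; P(data | r = 6) = (4/10)(4/10)(4/10)(6/10) = 0.0384; P(data | r = 7) = (3/10)(3/10)(3/10)(7/10) = 0.0189.
Multiplying each by its prior: 1/4 · 0.0729 = 0.018225, 1/4 · 0.0625 = 0.015625, 1/4 · 0.0384 = 0.0096, 1/4 · 0.0189 = 0.004725; these sum to 0.048175.
Therefore the posterior P(r = 7 | data) = (0.004725) / (0.048175) = 0.09808.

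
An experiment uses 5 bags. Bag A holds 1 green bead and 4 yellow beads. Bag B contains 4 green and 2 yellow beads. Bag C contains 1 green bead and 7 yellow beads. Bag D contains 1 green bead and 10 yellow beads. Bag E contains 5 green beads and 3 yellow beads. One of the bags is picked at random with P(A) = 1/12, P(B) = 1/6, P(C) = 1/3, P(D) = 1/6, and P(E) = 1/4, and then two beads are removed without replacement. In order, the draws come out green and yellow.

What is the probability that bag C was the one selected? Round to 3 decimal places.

0.225

For each hypothesis, P(data | H) works out to: P(data | bag A) = (1/5)(4/4) = 0.2; P(data | bag B) = (4/6)(2/5) = 0.26667; P(data | bag C) = (1/8)(7/7) = 0.125; P(data | bag D) = (1/11)(10/10) = 0.090909; P(data | bag E) = (5/8)(3/7) = 0.26786.
Multiplying each by its prior: 1/12 · 0.2 = 0.016667, 1/6 · 0.26667 = 0.044444, 1/3 · 0.125 = 0.041667, 1/6 · 0.090909 = 0.015152, 1/4 · 0.26786 = 0.066964; these sum to 0.18489.
By Bayes' rule, P(bag C | data) = (0.041667) / (0.18489) = 0.22535.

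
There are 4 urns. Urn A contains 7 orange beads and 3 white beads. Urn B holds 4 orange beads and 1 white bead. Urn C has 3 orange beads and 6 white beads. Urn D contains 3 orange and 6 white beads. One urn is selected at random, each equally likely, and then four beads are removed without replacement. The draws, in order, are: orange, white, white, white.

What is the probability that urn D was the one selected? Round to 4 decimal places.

0.4831

The likelihood of the observed sequence under each hypothesis: P(data | urn A) = (7/10)(3/9)(2/8)(1/7) = 0.0083333; P(data | urn B) = (4/5)(1/4)(0/3) = 0; P(data | urn C) = (3/9)(6/8)(5/7)(4/6) = 0.11905; P(data | urn D) = (3/9)(6/8)(5/7)(4/6) = 0.11905.
Multiplying each by its prior: 1/4 · 0.0083333 = 0.0020833, 1/4 · 0 = 0, 1/4 · 0.11905 = 0.029762, 1/4 · 0.11905 = 0.029762; summing to 0.061607.
So P(urn D | data) = (0.029762) / (0.061607) = 0.48309.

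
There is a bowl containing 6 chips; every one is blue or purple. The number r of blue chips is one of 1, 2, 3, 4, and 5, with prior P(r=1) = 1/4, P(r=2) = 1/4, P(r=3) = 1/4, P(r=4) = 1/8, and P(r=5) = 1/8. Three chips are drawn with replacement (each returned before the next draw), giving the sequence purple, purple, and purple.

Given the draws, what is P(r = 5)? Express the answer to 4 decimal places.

0.0023

Compute the likelihood of the observed sequence for each case: P(data | r = 1) = (5/6)(5/6)(5/6) = 0.5787; P(data | r = 2) = (4/6)(4/6)(4/6) = 0.2963; P(data | r = 3) = (3/6)(3/6)(3/6) = 0.125; P(data | r = 4) = (2/6)(2/6)(2/6) = 0.037037; P(data | r = 5) = (1/6)(1/6)(1/6) = 0.0046296.
The prior-weighted likelihoods are 1/4 · 0.5787 = 0.14468, 1/4 · 0.2963 = 0.074074, 1/4 · 0.125 = 0.03125, 1/8 · 0.037037 = 0.0046296, 1/8 · 0.0046296 = 0.0005787; summing to 0.25521.
Hence P(r = 5 | data) = (0.0005787) / (0.25521) = 0.0022676.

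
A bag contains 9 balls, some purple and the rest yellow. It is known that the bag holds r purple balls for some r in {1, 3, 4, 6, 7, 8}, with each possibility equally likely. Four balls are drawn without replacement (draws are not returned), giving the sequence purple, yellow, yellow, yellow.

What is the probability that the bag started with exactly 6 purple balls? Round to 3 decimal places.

The likelihood of the observed sequence under each hypothesis: P(data | r = 1) = (1/9)(8/8)(7/7)(6/6) = 1/9; P(data | r = 3) = (3/9)(6/8)(5/7)(4/6) = 5/42; P(data | r = 4) = (4/9)(5/8)(4/7)(3/6) = 5/63; P(data | r = 6) = (6/9)(3/8)(2/7)(1/6) = 1/84; P(data | r = 7) = (7/9)(2/8)(1/7)(0/6) = 0; P(data | r = 8) = (8/9)(1/8)(0/7) = 0.
Weighting by the prior gives 1/6 · 1/9 = 1/54, 1/6 · 5/42 = 5/252, 1/6 · 5/63 = 5/378, 1/6 · 1/84 = 1/504, 1/6 · 0 = 0, 1/6 · 0 = 0; with total 3/56.
Therefore the posterior P(r = 6 | data) = (1/504) / (3/56) = 1/27.

0.037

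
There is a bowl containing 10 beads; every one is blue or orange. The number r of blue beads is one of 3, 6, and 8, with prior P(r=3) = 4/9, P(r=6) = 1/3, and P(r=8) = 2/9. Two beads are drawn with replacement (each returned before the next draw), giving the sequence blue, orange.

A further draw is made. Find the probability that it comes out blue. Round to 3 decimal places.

Compute the likelihood of the observed sequence for each case: P(data | r = 3) = (3/10)(7/10) = 21/100; P(data | r = 6) = (6/10)(4/10) = 6/25; P(data | r = 8) = (8/10)(2/10) = 4/25.
Multiplying each by its prior: 4/9 · 21/100 = 7/75, 1/3 · 6/25 = 2/25, 2/9 · 4/25 = 8/225; summing to 47/225.
The posterior is then P(r = 3 | data) = 21/47, P(r = 6 | data) = 18/47, P(r = 8 | data) = 8/47.
So P(blue next | data) = Σ P(blue next | H) P(H | data) = (3/10)(21/47) + (3/5)(18/47) + (4/5)(8/47) = 1/2.

0.500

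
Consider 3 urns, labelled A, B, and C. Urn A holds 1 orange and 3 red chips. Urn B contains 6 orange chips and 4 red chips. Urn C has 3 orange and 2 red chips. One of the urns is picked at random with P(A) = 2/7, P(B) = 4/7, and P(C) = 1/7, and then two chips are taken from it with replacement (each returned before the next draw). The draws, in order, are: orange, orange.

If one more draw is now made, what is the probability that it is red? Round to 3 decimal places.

0.423

Compute the likelihood of the observed sequence for each case: P(data | urn A) = (1/4)(1/4) = 1/16; P(data | urn B) = (6/10)(6/10) = 9/25; P(data | urn C) = (3/5)(3/5) = 9/25.
Multiplying each by its prior: 2/7 · 1/16 = 1/56, 4/7 · 9/25 = 36/175, 1/7 · 9/25 = 9/175; summing to 11/40.
Dividing through by the total gives posterior P(urn A | data) = 5/77, P(urn B | data) = 288/385, P(urn C | data) = 72/385.
So P(red next | data) = Σ P(red next | H) P(H | data) = (3/4)(5/77) + (2/5)(288/385) + (2/5)(72/385) = 93/220.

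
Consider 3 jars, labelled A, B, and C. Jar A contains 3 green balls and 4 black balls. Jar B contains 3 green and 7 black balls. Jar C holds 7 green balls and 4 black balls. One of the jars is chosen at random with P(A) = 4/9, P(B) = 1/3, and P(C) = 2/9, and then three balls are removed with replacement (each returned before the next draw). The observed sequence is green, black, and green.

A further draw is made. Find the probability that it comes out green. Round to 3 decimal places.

0.469

Compute the likelihood of the observed sequence for each case: P(data | jar A) = (3/7)(4/7)(3/7) = 0.10496; P(data | jar B) = (3/10)(7/10)(3/10) = 0.063; P(data | jar C) = (7/11)(4/11)(7/11) = 0.14726.
Multiplying each by its prior: 4/9 · 0.10496 = 0.046647, 1/3 · 0.063 = 0.021, 2/9 · 0.14726 = 0.032724; summing to 0.10037.
Dividing through by the total gives posterior P(jar A | data) = 0.46475, P(jar B | data) = 0.20922, P(jar C | data) = 0.32603.
The predictive probability is P(green next | data) = (3/7)(0.46475) + (3/10)(0.20922) + (7/11)(0.32603) = 0.46942.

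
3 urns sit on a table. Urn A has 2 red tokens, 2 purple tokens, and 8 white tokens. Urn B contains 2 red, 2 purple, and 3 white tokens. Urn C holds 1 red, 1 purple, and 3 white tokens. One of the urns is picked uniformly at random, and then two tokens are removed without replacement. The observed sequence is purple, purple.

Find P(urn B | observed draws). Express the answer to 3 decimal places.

0.759

For each hypothesis, P(data | H) works out to: P(data | urn A) = (2/12)(1/11) = 0.015152; P(data | urn B) = (2/7)(1/6) = 0.047619; P(data | urn C) = (1/5)(0/4) = 0.
Weighting by the prior gives 1/3 · 0.015152 = 0.0050505, 1/3 · 0.047619 = 0.015873, 1/3 · 0 = 0; with total 0.020924.
Hence P(urn B | data) = (0.015873) / (0.020924) = 0.75862.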